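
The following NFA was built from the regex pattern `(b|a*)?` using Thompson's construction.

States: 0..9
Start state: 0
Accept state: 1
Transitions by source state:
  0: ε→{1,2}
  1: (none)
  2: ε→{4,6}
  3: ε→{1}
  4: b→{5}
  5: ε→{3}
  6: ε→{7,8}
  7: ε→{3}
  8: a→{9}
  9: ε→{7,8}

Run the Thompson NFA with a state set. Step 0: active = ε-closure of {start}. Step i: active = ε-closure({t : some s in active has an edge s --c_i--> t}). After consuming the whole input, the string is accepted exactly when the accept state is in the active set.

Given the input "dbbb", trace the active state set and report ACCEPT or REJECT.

Answer: REJECT

Derivation:
start: ε-closure({0}) = {0,1,2,3,4,6,7,8}
'd' @ 1: {}  — no active states
rest 'bbb' ignored (set empty)
final: {}; accept 1 not in set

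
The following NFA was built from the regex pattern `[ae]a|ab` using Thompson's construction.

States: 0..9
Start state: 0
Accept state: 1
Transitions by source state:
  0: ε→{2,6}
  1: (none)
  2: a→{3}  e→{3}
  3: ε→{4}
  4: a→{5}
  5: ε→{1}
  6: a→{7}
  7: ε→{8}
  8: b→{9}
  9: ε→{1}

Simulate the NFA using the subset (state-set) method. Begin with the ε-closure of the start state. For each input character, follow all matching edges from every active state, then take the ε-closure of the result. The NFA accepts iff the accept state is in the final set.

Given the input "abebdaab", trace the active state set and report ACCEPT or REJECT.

Answer: REJECT

Steps:
initial (ε-close {0}): {0,2,6}
'a' @ 1: {3,4,7,8}
'b' @ 2: {1,9}  ✓accept
'e' @ 3: {}  — dead — no transitions
rest 'bdaab' ignored (set empty)
end set {} — state 1 not in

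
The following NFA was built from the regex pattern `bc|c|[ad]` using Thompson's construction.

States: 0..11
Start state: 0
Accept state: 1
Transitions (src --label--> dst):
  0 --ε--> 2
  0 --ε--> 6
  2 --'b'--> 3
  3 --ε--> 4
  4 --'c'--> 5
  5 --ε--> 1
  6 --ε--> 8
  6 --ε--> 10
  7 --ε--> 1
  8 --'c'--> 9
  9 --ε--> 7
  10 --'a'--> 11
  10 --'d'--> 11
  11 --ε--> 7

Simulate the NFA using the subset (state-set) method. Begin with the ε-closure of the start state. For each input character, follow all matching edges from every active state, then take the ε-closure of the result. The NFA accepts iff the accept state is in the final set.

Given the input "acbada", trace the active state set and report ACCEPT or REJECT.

start: ε-closure({0}) = {0,2,6,8,10}
'a' @ 1: {1,7,11}  (accept∈set)
'c' @ 2: {}  — dead — no transitions
rest 'bada' ignored (set empty)
end set {} — state 1 not in

Answer: REJECT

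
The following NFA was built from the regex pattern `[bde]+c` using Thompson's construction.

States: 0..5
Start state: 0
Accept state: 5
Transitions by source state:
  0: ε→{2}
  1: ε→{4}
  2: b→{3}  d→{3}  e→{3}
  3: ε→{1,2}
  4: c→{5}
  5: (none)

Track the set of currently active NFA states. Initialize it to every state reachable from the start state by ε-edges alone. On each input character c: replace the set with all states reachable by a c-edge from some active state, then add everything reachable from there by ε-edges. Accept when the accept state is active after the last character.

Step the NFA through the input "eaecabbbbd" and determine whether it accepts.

Answer: REJECT

Derivation:
S₀ = ε-closure({0}) = {0,2}
'e' @ 1: {1,2,3,4}
'a' @ 2: {}  — no active states
rest 'ecabbbbd' ignored (set empty)
end set {} — state 5 not in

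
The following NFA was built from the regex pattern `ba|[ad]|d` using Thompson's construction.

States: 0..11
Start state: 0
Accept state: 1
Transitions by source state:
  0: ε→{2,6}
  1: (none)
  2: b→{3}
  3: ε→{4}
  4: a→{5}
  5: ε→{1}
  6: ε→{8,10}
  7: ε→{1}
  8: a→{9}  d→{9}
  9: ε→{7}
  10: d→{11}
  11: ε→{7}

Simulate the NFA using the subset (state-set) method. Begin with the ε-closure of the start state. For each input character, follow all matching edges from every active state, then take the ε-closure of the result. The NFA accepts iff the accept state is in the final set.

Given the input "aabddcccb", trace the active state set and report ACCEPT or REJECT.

S₀ = ε-closure({0}) = {0,2,6,8,10}
'a' @ 1: {1,7,9}  ✓accept
'a' @ 2: {}  — state set empty
rest 'bddcccb' ignored (set empty)
final: {}; accept 1 not in set

Answer: REJECT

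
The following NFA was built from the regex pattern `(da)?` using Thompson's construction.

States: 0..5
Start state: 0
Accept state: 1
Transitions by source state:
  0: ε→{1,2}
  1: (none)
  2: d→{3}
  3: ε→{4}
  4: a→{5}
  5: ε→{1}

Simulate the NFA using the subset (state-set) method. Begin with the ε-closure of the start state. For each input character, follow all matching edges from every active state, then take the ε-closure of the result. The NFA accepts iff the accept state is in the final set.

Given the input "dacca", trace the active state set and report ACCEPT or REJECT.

Answer: REJECT

Trace:
S₀ = ε-closure({0}) = {0,1,2}
'd' @ 1: {3,4}
'a' @ 2: {1,5}  (accept∈set)
'c' @ 3: {}  — dead — no transitions
rest 'ca' ignored (set empty)
final: {}; accept 1 not in set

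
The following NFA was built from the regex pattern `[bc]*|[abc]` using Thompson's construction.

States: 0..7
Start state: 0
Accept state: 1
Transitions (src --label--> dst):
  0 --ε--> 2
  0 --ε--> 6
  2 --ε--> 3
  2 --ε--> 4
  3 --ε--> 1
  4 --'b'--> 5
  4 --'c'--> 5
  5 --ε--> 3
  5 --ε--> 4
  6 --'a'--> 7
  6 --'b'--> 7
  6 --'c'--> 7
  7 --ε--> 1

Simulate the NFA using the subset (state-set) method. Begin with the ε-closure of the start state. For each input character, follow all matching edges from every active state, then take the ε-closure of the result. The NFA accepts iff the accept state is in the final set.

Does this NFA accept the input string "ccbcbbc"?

Answer: ACCEPT

Trace:
initial (ε-close {0}): {0,1,2,3,4,6}
'c' @ 1: {1,3,4,5,7}  ✓accept
'c' @ 2: {1,3,4,5}  ✓accept
'b' @ 3: {1,3,4,5}  ✓accept
'c' @ 4: {1,3,4,5}  ✓accept
'b' @ 5: {1,3,4,5}  ✓accept
'b' @ 6: {1,3,4,5}  ✓accept
'c' @ 7: {1,3,4,5}  ✓accept
final: {1,3,4,5}; accept 1 in set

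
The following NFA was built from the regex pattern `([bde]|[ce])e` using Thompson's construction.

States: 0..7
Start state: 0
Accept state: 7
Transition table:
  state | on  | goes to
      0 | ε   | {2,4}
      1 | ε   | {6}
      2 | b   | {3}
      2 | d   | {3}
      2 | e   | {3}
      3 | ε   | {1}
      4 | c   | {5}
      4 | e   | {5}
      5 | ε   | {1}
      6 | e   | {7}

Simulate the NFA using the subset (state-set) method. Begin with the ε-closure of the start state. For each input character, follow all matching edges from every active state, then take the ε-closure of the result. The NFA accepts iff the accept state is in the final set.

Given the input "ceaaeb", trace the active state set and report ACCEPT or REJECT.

Answer: REJECT

Steps:
S₀ = ε-closure({0}) = {0,2,4}
'c' @ 1: {1,5,6}
'e' @ 2: {7}  ✓accept
'a' @ 3: {}  — state set empty
rest 'aeb' ignored (set empty)
after full input: {}  (accept=7 not in)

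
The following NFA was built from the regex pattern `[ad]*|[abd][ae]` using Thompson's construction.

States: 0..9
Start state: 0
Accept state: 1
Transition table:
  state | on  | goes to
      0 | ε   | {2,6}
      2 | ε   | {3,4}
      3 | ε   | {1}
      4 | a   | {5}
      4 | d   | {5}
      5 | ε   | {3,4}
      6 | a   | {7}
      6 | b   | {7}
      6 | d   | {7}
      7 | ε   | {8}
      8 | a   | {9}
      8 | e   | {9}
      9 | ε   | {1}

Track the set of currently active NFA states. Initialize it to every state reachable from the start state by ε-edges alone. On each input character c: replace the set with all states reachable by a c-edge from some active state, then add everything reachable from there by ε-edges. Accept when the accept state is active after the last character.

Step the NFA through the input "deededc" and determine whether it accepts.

initial (ε-close {0}): {0,1,2,3,4,6}
'd' @ 1: {1,3,4,5,7,8}  [accepting]
'e' @ 2: {1,9}  [accepting]
'e' @ 3: {}  — no active states
rest 'dedc' ignored (set empty)
final: {}; accept 1 not in set

Answer: REJECT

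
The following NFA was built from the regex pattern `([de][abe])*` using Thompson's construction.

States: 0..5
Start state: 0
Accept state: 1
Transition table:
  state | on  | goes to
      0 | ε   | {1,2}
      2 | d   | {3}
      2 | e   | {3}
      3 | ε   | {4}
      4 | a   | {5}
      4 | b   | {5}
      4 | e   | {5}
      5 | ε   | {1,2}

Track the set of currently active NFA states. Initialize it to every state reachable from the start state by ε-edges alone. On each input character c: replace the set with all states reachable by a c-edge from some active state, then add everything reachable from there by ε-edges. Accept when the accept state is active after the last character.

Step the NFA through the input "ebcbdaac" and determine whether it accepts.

S₀ = ε-closure({0}) = {0,1,2}
'e' @ 1: {3,4}
'b' @ 2: {1,2,5}  [accepting]
'c' @ 3: {}  — state set empty
rest 'bdaac' ignored (set empty)
final: {}; accept 1 not in set

Answer: REJECT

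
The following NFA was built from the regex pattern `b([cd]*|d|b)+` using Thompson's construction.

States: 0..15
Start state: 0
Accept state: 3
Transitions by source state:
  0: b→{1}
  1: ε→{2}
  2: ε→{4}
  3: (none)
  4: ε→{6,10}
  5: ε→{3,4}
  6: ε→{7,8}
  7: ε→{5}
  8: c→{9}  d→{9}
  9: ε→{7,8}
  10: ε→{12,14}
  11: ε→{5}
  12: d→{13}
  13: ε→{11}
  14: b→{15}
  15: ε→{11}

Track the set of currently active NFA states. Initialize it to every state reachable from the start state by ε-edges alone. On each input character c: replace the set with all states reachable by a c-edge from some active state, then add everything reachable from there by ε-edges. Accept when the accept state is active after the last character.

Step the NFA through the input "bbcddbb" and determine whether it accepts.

Answer: ACCEPT

Trace:
S₀ = ε-closure({0}) = {0}
'b' @ 1: {1,2,3,4,5,6,7,8,10,12,14}  [accepting]
'b' @ 2: {3,4,5,6,7,8,10,11,12,14,15}  [accepting]
'c' @ 3: {3,4,5,6,7,8,9,10,12,14}  [accepting]
'd' @ 4: {3,4,5,6,7,8,9,10,11,12,13,14}  [accepting]
'd' @ 5: {3,4,5,6,7,8,9,10,11,12,13,14}  [accepting]
'b' @ 6: {3,4,5,6,7,8,10,11,12,14,15}  [accepting]
'b' @ 7: {3,4,5,6,7,8,10,11,12,14,15}  [accepting]
final: {3,4,5,6,7,8,10,11,12,14,15}; accept 3 in set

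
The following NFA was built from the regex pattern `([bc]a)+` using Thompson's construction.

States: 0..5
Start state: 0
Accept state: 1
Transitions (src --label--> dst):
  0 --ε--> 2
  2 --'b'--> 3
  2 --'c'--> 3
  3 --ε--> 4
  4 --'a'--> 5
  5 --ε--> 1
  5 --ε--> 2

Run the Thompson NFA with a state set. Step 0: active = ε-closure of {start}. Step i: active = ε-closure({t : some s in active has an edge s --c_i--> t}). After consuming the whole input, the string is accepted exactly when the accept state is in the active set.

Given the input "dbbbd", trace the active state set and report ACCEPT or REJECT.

Answer: REJECT

Steps:
start: ε-closure({0}) = {0,2}
'd' @ 1: {}  — state set empty
rest 'bbbd' ignored (set empty)
end set {} — state 1 not in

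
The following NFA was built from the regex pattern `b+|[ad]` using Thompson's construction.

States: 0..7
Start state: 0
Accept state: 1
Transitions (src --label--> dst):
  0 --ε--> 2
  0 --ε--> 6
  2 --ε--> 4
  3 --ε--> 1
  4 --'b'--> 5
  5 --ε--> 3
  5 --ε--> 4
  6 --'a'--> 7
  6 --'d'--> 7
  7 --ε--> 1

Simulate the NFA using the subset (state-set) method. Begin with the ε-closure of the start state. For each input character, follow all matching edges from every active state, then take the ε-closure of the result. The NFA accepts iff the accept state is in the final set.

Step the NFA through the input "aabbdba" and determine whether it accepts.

Answer: REJECT

Steps:
S₀ = ε-closure({0}) = {0,2,4,6}
'a' @ 1: {1,7}  (accept∈set)
'a' @ 2: {}  — state set empty
rest 'bbdba' ignored (set empty)
after full input: {}  (accept=1 not in)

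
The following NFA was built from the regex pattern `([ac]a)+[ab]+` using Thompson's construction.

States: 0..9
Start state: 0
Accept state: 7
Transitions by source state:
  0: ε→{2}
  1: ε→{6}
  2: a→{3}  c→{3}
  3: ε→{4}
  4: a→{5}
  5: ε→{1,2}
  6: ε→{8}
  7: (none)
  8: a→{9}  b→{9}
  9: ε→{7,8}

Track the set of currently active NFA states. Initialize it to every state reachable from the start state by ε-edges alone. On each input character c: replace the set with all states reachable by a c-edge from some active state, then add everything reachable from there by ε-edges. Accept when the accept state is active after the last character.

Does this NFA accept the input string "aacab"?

Answer: ACCEPT

Steps:
initial (ε-close {0}): {0,2}
'a' @ 1: {3,4}
'a' @ 2: {1,2,5,6,8}
'c' @ 3: {3,4}
'a' @ 4: {1,2,5,6,8}
'b' @ 5: {7,8,9}  (accept∈set)
end set {7,8,9} — state 7 in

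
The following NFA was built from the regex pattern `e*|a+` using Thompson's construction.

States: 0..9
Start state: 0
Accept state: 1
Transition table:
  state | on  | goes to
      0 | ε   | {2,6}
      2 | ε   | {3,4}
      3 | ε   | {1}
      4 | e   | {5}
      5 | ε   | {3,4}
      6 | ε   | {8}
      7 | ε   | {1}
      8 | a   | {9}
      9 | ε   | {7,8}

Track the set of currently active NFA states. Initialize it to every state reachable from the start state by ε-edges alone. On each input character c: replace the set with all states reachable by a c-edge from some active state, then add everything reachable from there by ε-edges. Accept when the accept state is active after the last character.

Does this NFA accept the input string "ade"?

Answer: REJECT

Derivation:
start: ε-closure({0}) = {0,1,2,3,4,6,8}
'a' @ 1: {1,7,8,9}  ✓accept
'd' @ 2: {}  — no active states
rest 'e' ignored (set empty)
end set {} — state 1 not in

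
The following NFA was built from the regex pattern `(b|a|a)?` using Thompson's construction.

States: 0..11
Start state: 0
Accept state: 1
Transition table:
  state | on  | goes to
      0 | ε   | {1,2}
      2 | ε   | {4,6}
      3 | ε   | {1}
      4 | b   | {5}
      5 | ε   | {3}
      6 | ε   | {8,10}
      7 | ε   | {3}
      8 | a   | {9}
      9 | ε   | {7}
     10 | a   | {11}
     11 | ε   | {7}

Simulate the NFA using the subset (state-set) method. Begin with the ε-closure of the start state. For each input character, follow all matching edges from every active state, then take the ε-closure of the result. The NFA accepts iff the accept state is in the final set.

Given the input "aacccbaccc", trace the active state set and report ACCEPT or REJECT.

Answer: REJECT

Steps:
start: ε-closure({0}) = {0,1,2,4,6,8,10}
'a' @ 1: {1,3,7,9,11}  (accept∈set)
'a' @ 2: {}  — state set empty
rest 'cccbaccc' ignored (set empty)
final: {}; accept 1 not in set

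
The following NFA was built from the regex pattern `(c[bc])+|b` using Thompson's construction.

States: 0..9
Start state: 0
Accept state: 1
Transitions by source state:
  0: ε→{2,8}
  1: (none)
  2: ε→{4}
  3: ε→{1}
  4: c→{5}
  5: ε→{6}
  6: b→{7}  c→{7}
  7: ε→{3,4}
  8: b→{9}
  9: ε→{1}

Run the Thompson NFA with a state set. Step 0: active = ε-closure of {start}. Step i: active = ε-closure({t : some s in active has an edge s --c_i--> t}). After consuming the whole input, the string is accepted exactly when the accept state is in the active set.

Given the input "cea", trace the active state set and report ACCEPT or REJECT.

initial (ε-close {0}): {0,2,4,8}
'c' @ 1: {5,6}
'e' @ 2: {}  — dead — no transitions
rest 'a' ignored (set empty)
final: {}; accept 1 not in set

Answer: REJECT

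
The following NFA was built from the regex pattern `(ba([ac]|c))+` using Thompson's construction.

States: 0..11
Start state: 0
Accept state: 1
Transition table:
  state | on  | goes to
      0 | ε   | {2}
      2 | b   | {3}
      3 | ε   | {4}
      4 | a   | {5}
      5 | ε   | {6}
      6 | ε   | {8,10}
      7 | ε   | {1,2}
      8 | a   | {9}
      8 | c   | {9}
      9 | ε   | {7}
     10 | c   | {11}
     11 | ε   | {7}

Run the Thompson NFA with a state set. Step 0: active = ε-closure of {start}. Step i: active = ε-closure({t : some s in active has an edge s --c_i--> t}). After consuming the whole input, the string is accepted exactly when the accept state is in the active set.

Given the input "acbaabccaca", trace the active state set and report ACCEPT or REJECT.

Answer: REJECT

Steps:
initial (ε-close {0}): {0,2}
'a' @ 1: {}  — state set empty
rest 'cbaabccaca' ignored (set empty)
final: {}; accept 1 not in set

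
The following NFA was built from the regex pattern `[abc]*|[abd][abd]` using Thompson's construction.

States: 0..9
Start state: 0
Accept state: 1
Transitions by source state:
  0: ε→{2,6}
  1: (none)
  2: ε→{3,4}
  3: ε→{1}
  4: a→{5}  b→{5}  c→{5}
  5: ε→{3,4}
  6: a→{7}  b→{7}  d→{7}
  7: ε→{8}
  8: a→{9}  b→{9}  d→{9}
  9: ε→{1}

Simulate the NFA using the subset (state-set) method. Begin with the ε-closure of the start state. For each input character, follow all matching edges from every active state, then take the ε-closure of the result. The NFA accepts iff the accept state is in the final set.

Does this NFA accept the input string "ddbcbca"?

S₀ = ε-closure({0}) = {0,1,2,3,4,6}
'd' @ 1: {7,8}
'd' @ 2: {1,9}  [accepting]
'b' @ 3: {}  — state set empty
rest 'cbca' ignored (set empty)
final: {}; accept 1 not in set

Answer: REJECT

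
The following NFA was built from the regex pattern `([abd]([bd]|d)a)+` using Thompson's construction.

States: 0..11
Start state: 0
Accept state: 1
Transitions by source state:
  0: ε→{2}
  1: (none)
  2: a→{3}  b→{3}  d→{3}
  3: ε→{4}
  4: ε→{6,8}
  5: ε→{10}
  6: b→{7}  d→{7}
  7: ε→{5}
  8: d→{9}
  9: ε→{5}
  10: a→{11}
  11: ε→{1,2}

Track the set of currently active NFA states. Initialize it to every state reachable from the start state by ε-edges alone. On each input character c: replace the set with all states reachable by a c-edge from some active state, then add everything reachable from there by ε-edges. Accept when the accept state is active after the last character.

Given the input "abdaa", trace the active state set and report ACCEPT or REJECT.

start: ε-closure({0}) = {0,2}
'a' @ 1: {3,4,6,8}
'b' @ 2: {5,7,10}
'd' @ 3: {}  — state set empty
rest 'aa' ignored (set empty)
after full input: {}  (accept=1 not in)

Answer: REJECT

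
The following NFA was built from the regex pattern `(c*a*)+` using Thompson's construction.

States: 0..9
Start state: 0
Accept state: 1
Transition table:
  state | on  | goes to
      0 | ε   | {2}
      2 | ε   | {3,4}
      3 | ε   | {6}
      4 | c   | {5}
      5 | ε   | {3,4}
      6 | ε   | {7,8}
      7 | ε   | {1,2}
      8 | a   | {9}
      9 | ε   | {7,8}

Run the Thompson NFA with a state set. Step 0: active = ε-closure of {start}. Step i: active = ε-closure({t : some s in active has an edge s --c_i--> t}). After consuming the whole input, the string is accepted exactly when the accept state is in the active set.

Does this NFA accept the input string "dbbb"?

Answer: REJECT

Steps:
start: ε-closure({0}) = {0,1,2,3,4,6,7,8}
'd' @ 1: {}  — state set empty
rest 'bbb' ignored (set empty)
final: {}; accept 1 not in set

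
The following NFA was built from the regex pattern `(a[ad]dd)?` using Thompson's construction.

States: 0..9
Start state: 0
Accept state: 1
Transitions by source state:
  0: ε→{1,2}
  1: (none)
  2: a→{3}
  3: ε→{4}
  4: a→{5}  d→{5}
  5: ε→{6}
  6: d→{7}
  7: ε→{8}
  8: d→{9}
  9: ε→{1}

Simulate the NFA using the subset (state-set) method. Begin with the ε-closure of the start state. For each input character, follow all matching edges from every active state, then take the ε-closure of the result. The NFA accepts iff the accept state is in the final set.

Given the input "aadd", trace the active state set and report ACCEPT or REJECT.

initial (ε-close {0}): {0,1,2}
'a' @ 1: {3,4}
'a' @ 2: {5,6}
'd' @ 3: {7,8}
'd' @ 4: {1,9}  [accepting]
end set {1,9} — state 1 in

Answer: ACCEPT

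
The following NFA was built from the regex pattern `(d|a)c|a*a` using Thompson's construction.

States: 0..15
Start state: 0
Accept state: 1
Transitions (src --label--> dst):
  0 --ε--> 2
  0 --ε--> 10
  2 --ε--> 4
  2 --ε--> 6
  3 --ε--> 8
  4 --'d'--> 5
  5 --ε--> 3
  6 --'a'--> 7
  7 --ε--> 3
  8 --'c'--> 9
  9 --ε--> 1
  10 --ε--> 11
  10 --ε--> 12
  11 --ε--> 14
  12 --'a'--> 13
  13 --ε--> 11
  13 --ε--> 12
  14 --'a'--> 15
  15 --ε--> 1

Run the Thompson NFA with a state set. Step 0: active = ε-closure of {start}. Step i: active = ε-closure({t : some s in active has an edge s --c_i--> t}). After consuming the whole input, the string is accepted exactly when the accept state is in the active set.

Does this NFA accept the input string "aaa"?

Answer: ACCEPT

Steps:
start: ε-closure({0}) = {0,2,4,6,10,11,12,14}
'a' @ 1: {1,3,7,8,11,12,13,14,15}  [accepting]
'a' @ 2: {1,11,12,13,14,15}  [accepting]
'a' @ 3: {1,11,12,13,14,15}  [accepting]
end set {1,11,12,13,14,15} — state 1 in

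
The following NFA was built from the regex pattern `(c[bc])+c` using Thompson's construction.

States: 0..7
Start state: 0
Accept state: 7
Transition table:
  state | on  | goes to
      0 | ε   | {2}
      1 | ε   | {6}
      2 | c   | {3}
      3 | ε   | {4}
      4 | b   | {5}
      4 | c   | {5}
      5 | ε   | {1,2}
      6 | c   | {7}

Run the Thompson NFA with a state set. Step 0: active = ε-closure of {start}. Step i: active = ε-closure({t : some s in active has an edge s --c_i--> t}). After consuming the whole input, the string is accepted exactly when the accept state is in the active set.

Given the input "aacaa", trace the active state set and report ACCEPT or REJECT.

Answer: REJECT

Trace:
initial (ε-close {0}): {0,2}
'a' @ 1: {}  — state set empty
rest 'acaa' ignored (set empty)
final: {}; accept 7 not in set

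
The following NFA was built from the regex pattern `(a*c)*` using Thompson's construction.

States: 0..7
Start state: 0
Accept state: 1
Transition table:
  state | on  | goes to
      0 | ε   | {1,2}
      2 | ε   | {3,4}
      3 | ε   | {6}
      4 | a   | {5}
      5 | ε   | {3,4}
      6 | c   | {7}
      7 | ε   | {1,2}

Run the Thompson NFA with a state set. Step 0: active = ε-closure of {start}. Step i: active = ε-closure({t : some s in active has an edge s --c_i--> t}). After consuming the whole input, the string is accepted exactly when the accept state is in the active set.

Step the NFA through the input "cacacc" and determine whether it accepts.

Answer: ACCEPT

Steps:
S₀ = ε-closure({0}) = {0,1,2,3,4,6}
'c' @ 1: {1,2,3,4,6,7}  (accept∈set)
'a' @ 2: {3,4,5,6}
'c' @ 3: {1,2,3,4,6,7}  (accept∈set)
'a' @ 4: {3,4,5,6}
'c' @ 5: {1,2,3,4,6,7}  (accept∈set)
'c' @ 6: {1,2,3,4,6,7}  (accept∈set)
final: {1,2,3,4,6,7}; accept 1 in set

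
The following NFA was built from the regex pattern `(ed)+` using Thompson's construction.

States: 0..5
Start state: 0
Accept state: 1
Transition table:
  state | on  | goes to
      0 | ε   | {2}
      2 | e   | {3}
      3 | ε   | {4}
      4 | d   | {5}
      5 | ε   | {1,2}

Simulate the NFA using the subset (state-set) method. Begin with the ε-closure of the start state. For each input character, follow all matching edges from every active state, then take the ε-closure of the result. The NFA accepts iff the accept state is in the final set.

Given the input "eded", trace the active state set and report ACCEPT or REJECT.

Answer: ACCEPT

Derivation:
S₀ = ε-closure({0}) = {0,2}
'e' @ 1: {3,4}
'd' @ 2: {1,2,5}  [accepting]
'e' @ 3: {3,4}
'd' @ 4: {1,2,5}  [accepting]
end set {1,2,5} — state 1 in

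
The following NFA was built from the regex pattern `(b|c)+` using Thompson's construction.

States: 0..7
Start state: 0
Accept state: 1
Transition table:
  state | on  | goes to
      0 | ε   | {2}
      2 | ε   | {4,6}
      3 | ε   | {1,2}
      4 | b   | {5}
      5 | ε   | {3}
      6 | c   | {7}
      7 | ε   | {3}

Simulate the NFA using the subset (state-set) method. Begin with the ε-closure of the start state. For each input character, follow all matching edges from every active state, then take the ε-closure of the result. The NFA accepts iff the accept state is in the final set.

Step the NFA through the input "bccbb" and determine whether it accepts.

initial (ε-close {0}): {0,2,4,6}
'b' @ 1: {1,2,3,4,5,6}  [accepting]
'c' @ 2: {1,2,3,4,6,7}  [accepting]
'c' @ 3: {1,2,3,4,6,7}  [accepting]
'b' @ 4: {1,2,3,4,5,6}  [accepting]
'b' @ 5: {1,2,3,4,5,6}  [accepting]
final: {1,2,3,4,5,6}; accept 1 in set

Answer: ACCEPT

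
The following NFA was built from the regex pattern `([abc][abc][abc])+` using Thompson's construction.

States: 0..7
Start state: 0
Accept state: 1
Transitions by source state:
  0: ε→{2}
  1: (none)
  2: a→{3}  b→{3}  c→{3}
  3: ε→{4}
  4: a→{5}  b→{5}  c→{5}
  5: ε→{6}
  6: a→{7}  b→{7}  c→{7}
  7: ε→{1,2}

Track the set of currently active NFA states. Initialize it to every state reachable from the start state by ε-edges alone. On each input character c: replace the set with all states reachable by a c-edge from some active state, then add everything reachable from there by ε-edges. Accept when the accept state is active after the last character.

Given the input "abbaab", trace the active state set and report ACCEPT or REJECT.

start: ε-closure({0}) = {0,2}
'a' @ 1: {3,4}
'b' @ 2: {5,6}
'b' @ 3: {1,2,7}  (accept∈set)
'a' @ 4: {3,4}
'a' @ 5: {5,6}
'b' @ 6: {1,2,7}  (accept∈set)
end set {1,2,7} — state 1 in

Answer: ACCEPT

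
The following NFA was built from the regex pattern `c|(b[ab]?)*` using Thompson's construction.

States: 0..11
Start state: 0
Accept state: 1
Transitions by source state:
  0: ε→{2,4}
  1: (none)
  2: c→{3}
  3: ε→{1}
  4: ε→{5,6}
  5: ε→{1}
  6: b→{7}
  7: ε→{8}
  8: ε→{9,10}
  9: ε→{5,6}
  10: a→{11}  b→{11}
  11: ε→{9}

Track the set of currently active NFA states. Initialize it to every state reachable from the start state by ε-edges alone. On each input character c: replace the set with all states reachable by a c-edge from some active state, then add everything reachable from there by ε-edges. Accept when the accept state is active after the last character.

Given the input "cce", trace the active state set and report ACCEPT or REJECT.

initial (ε-close {0}): {0,1,2,4,5,6}
'c' @ 1: {1,3}  (accept∈set)
'c' @ 2: {}  — no active states
rest 'e' ignored (set empty)
after full input: {}  (accept=1 not in)

Answer: REJECT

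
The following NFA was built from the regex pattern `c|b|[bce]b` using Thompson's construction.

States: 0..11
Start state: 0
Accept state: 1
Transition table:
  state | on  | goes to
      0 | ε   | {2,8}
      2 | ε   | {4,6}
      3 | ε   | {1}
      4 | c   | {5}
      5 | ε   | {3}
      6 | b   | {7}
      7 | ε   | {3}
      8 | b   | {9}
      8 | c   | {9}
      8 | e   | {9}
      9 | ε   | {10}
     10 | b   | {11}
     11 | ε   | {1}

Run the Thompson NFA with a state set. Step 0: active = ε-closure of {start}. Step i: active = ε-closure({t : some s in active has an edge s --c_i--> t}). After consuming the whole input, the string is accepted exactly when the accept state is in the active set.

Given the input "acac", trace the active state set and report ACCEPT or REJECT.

start: ε-closure({0}) = {0,2,4,6,8}
'a' @ 1: {}  — state set empty
rest 'cac' ignored (set empty)
end set {} — state 1 not in

Answer: REJECT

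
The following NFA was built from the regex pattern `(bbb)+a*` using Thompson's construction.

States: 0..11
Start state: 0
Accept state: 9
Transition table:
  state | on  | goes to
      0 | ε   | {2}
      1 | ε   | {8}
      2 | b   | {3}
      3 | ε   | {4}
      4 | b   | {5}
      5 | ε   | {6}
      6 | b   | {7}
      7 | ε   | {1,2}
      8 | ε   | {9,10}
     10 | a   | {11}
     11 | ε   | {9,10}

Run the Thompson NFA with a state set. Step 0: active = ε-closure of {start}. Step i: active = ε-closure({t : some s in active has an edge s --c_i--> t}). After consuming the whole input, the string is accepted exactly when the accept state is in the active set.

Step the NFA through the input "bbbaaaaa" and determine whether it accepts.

Answer: ACCEPT

Steps:
S₀ = ε-closure({0}) = {0,2}
'b' @ 1: {3,4}
'b' @ 2: {5,6}
'b' @ 3: {1,2,7,8,9,10}  [accepting]
'a' @ 4: {9,10,11}  [accepting]
'a' @ 5: {9,10,11}  [accepting]
'a' @ 6: {9,10,11}  [accepting]
'a' @ 7: {9,10,11}  [accepting]
'a' @ 8: {9,10,11}  [accepting]
final: {9,10,11}; accept 9 in set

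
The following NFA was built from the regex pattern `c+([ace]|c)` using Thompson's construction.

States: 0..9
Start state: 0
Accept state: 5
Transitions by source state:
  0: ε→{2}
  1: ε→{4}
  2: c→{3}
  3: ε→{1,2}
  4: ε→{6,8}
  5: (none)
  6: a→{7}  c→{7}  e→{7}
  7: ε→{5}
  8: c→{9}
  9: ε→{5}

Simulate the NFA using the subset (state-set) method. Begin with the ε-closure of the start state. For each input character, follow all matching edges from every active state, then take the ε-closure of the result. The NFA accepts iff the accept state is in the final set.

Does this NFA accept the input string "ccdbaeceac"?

S₀ = ε-closure({0}) = {0,2}
'c' @ 1: {1,2,3,4,6,8}
'c' @ 2: {1,2,3,4,5,6,7,8,9}  [accepting]
'd' @ 3: {}  — dead — no transitions
rest 'baeceac' ignored (set empty)
end set {} — state 5 not in

Answer: REJECT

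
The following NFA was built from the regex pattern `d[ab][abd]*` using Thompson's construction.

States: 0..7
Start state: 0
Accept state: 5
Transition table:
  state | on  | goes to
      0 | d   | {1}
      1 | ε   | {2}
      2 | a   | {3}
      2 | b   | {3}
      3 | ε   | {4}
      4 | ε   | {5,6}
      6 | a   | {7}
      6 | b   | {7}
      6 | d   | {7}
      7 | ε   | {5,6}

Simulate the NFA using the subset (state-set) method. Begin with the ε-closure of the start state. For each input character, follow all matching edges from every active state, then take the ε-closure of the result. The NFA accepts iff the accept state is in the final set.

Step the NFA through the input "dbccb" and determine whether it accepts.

start: ε-closure({0}) = {0}
'd' @ 1: {1,2}
'b' @ 2: {3,4,5,6}  (accept∈set)
'c' @ 3: {}  — no active states
rest 'cb' ignored (set empty)
end set {} — state 5 not in

Answer: REJECT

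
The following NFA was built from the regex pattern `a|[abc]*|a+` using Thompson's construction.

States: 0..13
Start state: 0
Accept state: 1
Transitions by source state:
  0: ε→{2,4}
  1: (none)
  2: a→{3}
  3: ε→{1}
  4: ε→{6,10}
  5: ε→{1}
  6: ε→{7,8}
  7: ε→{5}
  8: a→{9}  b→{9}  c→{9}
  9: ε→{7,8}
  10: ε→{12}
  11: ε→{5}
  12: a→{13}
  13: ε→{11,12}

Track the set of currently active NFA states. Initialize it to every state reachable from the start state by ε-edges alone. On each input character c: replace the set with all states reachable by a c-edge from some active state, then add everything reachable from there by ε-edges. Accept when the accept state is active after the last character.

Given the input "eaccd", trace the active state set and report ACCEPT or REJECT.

Answer: REJECT

Trace:
S₀ = ε-closure({0}) = {0,1,2,4,5,6,7,8,10,12}
'e' @ 1: {}  — dead — no transitions
rest 'accd' ignored (set empty)
after full input: {}  (accept=1 not in)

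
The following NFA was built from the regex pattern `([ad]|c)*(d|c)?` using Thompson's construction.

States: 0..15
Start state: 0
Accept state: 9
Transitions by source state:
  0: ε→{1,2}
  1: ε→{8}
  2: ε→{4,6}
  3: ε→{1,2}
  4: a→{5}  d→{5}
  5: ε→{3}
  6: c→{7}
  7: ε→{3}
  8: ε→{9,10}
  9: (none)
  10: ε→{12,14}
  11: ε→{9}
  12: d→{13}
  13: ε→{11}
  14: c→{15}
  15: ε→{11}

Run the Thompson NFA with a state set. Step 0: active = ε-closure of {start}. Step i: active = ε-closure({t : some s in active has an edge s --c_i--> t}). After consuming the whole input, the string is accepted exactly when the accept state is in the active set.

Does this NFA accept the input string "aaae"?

Answer: REJECT

Trace:
S₀ = ε-closure({0}) = {0,1,2,4,6,8,9,10,12,14}
'a' @ 1: {1,2,3,4,5,6,8,9,10,12,14}  (accept∈set)
'a' @ 2: {1,2,3,4,5,6,8,9,10,12,14}  (accept∈set)
'a' @ 3: {1,2,3,4,5,6,8,9,10,12,14}  (accept∈set)
'e' @ 4: {}  — state set empty
end set {} — state 9 not in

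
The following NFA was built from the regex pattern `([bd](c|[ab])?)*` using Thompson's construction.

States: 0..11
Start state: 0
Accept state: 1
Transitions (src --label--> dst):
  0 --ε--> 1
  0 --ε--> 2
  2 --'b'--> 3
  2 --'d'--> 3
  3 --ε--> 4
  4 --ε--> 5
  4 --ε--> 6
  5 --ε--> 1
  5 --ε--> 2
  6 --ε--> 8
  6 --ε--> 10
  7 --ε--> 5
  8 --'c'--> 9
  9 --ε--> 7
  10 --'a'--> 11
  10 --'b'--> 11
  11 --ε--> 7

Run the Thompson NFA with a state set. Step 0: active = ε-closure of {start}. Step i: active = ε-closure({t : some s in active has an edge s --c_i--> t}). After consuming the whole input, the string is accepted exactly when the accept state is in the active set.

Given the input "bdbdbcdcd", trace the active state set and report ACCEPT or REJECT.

start: ε-closure({0}) = {0,1,2}
'b' @ 1: {1,2,3,4,5,6,8,10}  [accepting]
'd' @ 2: {1,2,3,4,5,6,8,10}  [accepting]
'b' @ 3: {1,2,3,4,5,6,7,8,10,11}  [accepting]
'd' @ 4: {1,2,3,4,5,6,8,10}  [accepting]
'b' @ 5: {1,2,3,4,5,6,7,8,10,11}  [accepting]
'c' @ 6: {1,2,5,7,9}  [accepting]
'd' @ 7: {1,2,3,4,5,6,8,10}  [accepting]
'c' @ 8: {1,2,5,7,9}  [accepting]
'd' @ 9: {1,2,3,4,5,6,8,10}  [accepting]
after full input: {1,2,3,4,5,6,8,10}  (accept=1 in)

Answer: ACCEPT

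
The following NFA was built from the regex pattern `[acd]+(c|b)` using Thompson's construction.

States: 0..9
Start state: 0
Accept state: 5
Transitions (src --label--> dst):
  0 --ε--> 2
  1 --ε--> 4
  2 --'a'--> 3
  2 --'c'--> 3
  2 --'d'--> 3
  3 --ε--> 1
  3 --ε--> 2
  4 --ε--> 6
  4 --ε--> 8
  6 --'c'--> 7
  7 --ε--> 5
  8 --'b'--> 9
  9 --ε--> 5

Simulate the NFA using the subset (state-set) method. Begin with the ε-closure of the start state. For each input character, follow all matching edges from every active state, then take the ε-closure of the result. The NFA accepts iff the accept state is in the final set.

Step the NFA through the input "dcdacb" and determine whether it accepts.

S₀ = ε-closure({0}) = {0,2}
'd' @ 1: {1,2,3,4,6,8}
'c' @ 2: {1,2,3,4,5,6,7,8}  (accept∈set)
'd' @ 3: {1,2,3,4,6,8}
'a' @ 4: {1,2,3,4,6,8}
'c' @ 5: {1,2,3,4,5,6,7,8}  (accept∈set)
'b' @ 6: {5,9}  (accept∈set)
after full input: {5,9}  (accept=5 in)

Answer: ACCEPT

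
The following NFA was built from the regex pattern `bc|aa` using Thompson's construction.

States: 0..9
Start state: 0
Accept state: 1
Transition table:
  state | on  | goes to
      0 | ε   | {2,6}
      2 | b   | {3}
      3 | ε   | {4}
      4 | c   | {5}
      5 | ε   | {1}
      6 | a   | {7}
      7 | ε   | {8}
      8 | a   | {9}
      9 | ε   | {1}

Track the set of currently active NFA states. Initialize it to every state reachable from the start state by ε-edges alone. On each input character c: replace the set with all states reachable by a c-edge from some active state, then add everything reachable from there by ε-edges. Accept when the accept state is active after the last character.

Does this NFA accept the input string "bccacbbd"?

start: ε-closure({0}) = {0,2,6}
'b' @ 1: {3,4}
'c' @ 2: {1,5}  [accepting]
'c' @ 3: {}  — state set empty
rest 'acbbd' ignored (set empty)
final: {}; accept 1 not in set

Answer: REJECT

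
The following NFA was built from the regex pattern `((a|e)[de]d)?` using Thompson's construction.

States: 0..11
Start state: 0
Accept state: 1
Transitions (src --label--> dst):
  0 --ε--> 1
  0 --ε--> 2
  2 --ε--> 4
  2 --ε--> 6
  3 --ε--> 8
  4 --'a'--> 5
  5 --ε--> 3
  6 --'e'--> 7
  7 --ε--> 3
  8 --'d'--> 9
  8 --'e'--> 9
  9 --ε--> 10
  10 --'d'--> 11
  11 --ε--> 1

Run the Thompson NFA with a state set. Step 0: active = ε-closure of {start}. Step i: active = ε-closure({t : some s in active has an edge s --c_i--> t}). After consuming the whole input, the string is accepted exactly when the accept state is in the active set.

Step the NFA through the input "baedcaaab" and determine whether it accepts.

initial (ε-close {0}): {0,1,2,4,6}
'b' @ 1: {}  — dead — no transitions
rest 'aedcaaab' ignored (set empty)
final: {}; accept 1 not in set

Answer: REJECT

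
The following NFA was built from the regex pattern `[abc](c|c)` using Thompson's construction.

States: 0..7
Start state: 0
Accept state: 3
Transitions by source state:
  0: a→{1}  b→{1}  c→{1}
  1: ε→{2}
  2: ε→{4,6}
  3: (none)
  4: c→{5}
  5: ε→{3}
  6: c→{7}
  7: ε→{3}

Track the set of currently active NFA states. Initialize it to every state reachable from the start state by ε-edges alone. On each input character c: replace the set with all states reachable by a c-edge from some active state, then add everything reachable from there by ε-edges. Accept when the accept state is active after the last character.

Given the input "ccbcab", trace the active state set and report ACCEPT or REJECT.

initial (ε-close {0}): {0}
'c' @ 1: {1,2,4,6}
'c' @ 2: {3,5,7}  ✓accept
'b' @ 3: {}  — dead — no transitions
rest 'cab' ignored (set empty)
final: {}; accept 3 not in set

Answer: REJECT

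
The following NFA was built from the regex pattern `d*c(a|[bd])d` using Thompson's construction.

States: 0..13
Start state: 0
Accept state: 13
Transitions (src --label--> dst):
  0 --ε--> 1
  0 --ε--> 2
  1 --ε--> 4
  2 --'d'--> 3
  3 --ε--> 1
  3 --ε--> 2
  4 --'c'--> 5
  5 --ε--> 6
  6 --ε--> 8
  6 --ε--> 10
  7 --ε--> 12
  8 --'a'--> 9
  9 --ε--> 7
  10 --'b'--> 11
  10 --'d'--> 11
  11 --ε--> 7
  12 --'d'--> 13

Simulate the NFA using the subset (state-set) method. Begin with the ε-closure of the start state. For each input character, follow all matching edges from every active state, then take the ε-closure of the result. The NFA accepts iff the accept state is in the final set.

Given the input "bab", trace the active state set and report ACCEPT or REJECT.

initial (ε-close {0}): {0,1,2,4}
'b' @ 1: {}  — dead — no transitions
rest 'ab' ignored (set empty)
end set {} — state 13 not in

Answer: REJECT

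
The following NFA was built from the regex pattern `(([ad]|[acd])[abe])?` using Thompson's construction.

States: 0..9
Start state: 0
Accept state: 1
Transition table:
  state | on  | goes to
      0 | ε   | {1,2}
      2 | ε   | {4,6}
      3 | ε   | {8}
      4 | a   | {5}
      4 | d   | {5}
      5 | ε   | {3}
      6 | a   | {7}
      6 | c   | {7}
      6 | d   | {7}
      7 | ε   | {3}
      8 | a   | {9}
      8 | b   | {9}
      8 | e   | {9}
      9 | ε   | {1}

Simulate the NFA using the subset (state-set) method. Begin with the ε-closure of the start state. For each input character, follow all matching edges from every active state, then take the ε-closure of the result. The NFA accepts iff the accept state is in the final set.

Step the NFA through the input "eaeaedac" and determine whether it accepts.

S₀ = ε-closure({0}) = {0,1,2,4,6}
'e' @ 1: {}  — no active states
rest 'aeaedac' ignored (set empty)
final: {}; accept 1 not in set

Answer: REJECT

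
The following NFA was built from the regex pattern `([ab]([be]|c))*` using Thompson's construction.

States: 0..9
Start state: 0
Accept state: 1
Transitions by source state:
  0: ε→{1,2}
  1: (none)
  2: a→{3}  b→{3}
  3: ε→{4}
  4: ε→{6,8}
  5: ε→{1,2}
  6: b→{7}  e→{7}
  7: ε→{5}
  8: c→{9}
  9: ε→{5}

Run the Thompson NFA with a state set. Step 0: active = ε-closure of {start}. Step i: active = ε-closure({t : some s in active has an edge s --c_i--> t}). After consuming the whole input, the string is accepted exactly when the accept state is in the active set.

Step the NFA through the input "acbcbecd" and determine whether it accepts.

start: ε-closure({0}) = {0,1,2}
'a' @ 1: {3,4,6,8}
'c' @ 2: {1,2,5,9}  ✓accept
'b' @ 3: {3,4,6,8}
'c' @ 4: {1,2,5,9}  ✓accept
'b' @ 5: {3,4,6,8}
'e' @ 6: {1,2,5,7}  ✓accept
'c' @ 7: {}  — dead — no transitions
rest 'd' ignored (set empty)
after full input: {}  (accept=1 not in)

Answer: REJECT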